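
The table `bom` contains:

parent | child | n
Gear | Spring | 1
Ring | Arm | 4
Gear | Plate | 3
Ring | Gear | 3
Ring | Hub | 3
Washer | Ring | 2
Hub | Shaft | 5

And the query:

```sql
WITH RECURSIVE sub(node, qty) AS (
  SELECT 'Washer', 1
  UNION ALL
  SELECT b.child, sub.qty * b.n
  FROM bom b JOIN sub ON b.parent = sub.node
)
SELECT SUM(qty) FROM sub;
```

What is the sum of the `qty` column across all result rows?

Base: (Washer, qty=1).
Iteration 1: components of {Washer} -> Ring = 1*2 = 2.
Iteration 2: components of {Ring} -> Arm = 2*4 = 8, Gear = 2*3 = 6, Hub = 2*3 = 6.
Iteration 3: components of {Arm,Gear,Hub} -> Plate = 6*3 = 18, Shaft = 6*5 = 30, Spring = 6*1 = 6.
Iteration 4: no further components; recursion stops.
SUM(qty) = 1 + 2 + 6 + 8 + 6 + 30 + 6 + 18 = 77.

77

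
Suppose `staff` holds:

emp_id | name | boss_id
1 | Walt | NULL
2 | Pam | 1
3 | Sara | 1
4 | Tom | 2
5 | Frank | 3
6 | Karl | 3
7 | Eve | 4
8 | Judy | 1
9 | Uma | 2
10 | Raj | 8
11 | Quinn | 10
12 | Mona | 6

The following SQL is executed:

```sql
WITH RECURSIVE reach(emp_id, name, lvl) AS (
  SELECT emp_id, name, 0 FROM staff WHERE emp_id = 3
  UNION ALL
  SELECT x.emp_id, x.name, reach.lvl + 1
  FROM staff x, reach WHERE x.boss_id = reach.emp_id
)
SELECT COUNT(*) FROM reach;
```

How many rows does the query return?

Base: emp_id=3 (Sara) at lvl 0.
Iteration 1: rows with boss_id in {3} -> Frank (id 5, lvl 1), Karl (id 6, lvl 1).
Iteration 2: rows with boss_id in {5,6} -> Mona (id 12, lvl 2).
Iteration 3: no rows with boss_id in {12}; recursion stops.
Total rows emitted: 4.

4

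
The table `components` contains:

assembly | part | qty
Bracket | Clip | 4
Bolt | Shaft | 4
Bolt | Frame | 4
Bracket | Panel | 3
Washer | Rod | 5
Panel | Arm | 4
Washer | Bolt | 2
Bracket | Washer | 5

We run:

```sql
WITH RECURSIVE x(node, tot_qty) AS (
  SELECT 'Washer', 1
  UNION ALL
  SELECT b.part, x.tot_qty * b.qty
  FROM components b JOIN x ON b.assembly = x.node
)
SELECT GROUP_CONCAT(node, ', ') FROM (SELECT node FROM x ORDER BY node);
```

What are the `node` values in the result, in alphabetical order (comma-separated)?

Base: (Washer, tot_qty=1).
Iteration 1: components of {Washer} -> Bolt = 1*2 = 2, Rod = 1*5 = 5.
Iteration 2: components of {Bolt,Rod} -> Frame = 2*4 = 8, Shaft = 2*4 = 8.
Iteration 3: no further components; recursion stops.

Bolt, Frame, Rod, Shaft, Washer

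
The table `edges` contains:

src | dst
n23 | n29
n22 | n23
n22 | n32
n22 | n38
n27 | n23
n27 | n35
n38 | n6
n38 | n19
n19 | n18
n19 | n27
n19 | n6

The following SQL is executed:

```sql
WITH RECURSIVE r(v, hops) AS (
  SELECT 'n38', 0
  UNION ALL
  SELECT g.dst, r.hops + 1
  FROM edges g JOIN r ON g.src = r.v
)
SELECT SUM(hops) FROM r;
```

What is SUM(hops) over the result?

Base: (n38, hops=0).
Iteration 1: edges from {n38} -> (n19, hops=1), (n6, hops=1).
Iteration 2: edges from {n19,n6} -> (n18, hops=2), (n27, hops=2), (n6, hops=2).
Iteration 3: edges from {n18,n27,n6} -> (n23, hops=3), (n35, hops=3).
Iteration 4: edges from {n23,n35} -> (n29, hops=4).
Iteration 5: no outgoing edges from {n29}; recursion stops.
SUM(hops) = 0 + 1 + 1 + 2 + 2 + 2 + 3 + 3 + 4 = 18.

18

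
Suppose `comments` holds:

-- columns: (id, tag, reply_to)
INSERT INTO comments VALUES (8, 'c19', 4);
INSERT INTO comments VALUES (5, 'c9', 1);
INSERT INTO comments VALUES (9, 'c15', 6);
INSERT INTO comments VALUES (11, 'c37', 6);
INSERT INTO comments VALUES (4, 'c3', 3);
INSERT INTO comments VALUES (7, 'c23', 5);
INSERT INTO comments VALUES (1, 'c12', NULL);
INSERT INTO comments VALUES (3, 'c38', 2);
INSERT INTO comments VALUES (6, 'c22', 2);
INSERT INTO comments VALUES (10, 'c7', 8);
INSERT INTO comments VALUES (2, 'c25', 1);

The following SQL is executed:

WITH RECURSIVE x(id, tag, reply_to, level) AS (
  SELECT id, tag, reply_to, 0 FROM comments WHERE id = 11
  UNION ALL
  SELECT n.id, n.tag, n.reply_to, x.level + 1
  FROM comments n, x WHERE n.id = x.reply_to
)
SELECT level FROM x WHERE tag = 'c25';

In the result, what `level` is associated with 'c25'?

Base: id=11 (c37), reply_to=6, level 0.
Iteration 1: join on id=6 -> c22 (id 6, reply_to=2, level 1).
Iteration 2: join on id=2 -> c25 (id 2, reply_to=1, level 2).
Iteration 3: join on id=1 -> c12 (id 1, reply_to=NULL, level 3).
Iteration 4: reply_to is NULL; no match; recursion stops.

2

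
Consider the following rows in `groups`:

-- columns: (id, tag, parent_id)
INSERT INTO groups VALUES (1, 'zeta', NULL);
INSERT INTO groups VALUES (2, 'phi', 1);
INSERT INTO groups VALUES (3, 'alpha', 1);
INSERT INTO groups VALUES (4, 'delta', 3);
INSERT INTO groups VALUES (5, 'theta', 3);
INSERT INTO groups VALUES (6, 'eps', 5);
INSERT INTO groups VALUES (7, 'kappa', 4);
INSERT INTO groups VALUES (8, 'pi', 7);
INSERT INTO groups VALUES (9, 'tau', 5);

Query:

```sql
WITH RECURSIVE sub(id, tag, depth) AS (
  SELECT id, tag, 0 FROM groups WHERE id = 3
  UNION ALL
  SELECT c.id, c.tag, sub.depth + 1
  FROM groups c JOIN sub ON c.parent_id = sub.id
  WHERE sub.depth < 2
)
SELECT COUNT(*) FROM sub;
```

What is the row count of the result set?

6

Base: id=3 (alpha) at depth 0.
Iteration 1: rows with parent_id in {3} -> delta (id 4, depth 1), theta (id 5, depth 1).
Iteration 2: rows with parent_id in {4,5} -> eps (id 6, depth 2), kappa (id 7, depth 2), tau (id 9, depth 2).
Iteration 3: depth < 2 fails for all current rows; recursion stops.
Total rows emitted: 6.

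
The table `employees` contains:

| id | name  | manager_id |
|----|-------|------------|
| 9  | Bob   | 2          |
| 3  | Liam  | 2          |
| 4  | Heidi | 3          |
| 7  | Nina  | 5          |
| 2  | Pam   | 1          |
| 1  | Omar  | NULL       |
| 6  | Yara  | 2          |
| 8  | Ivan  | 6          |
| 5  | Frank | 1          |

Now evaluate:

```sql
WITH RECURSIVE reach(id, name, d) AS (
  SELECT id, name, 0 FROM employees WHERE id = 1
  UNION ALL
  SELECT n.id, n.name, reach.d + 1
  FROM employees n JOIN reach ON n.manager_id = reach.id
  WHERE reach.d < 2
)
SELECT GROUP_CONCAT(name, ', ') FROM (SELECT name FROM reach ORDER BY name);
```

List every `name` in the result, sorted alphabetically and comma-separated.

Bob, Frank, Liam, Nina, Omar, Pam, Yara

Base: id=1 (Omar) at d 0.
Iteration 1: rows with manager_id in {1} -> Pam (id 2, d 1), Frank (id 5, d 1).
Iteration 2: rows with manager_id in {2,5} -> Liam (id 3, d 2), Yara (id 6, d 2), Nina (id 7, d 2), Bob (id 9, d 2).
Iteration 3: d < 2 fails for all current rows; recursion stops.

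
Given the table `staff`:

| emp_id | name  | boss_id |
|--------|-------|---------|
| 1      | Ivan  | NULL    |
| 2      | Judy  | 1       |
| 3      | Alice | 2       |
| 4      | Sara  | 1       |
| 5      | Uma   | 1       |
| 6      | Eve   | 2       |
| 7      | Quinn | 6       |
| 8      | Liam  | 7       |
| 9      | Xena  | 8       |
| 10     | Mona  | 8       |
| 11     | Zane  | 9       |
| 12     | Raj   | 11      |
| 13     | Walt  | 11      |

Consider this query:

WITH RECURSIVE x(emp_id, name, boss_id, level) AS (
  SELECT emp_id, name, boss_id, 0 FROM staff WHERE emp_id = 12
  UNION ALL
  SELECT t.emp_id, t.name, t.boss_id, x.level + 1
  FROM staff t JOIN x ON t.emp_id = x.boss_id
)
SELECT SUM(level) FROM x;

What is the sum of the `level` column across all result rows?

28

Base: emp_id=12 (Raj), boss_id=11, level 0.
Iteration 1: join on emp_id=11 -> Zane (id 11, boss_id=9, level 1).
Iteration 2: join on emp_id=9 -> Xena (id 9, boss_id=8, level 2).
Iteration 3: join on emp_id=8 -> Liam (id 8, boss_id=7, level 3).
Iteration 4: join on emp_id=7 -> Quinn (id 7, boss_id=6, level 4).
Iteration 5: join on emp_id=6 -> Eve (id 6, boss_id=2, level 5).
Iteration 6: join on emp_id=2 -> Judy (id 2, boss_id=1, level 6).
Iteration 7: join on emp_id=1 -> Ivan (id 1, boss_id=NULL, level 7).
Iteration 8: boss_id is NULL; no match; recursion stops.
SUM(level) = 0 + 1 + 2 + 3 + 4 + 5 + 6 + 7 = 28.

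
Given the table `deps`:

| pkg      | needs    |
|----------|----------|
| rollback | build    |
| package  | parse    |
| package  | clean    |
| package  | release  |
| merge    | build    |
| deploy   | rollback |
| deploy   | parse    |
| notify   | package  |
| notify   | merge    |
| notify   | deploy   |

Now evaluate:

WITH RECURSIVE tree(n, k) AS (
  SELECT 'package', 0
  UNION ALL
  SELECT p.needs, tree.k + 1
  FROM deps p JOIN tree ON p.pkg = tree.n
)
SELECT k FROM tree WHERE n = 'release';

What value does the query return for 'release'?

Base: (package, k=0).
Iteration 1: edges from {package} -> (clean, k=1), (parse, k=1), (release, k=1).
Iteration 2: no outgoing edges from {clean,parse,release}; recursion stops.

1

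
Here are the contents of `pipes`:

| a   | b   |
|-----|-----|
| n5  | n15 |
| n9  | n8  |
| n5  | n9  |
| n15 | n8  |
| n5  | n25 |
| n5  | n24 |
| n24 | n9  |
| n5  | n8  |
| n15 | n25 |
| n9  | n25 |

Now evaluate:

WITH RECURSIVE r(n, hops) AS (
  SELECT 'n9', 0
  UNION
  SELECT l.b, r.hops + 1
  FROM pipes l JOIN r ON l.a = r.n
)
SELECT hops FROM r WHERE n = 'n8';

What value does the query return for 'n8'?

1

Base: (n9, hops=0).
Iteration 1: edges from {n9} -> (n25, hops=1), (n8, hops=1).
Iteration 2: no outgoing edges from {n25,n8}; recursion stops.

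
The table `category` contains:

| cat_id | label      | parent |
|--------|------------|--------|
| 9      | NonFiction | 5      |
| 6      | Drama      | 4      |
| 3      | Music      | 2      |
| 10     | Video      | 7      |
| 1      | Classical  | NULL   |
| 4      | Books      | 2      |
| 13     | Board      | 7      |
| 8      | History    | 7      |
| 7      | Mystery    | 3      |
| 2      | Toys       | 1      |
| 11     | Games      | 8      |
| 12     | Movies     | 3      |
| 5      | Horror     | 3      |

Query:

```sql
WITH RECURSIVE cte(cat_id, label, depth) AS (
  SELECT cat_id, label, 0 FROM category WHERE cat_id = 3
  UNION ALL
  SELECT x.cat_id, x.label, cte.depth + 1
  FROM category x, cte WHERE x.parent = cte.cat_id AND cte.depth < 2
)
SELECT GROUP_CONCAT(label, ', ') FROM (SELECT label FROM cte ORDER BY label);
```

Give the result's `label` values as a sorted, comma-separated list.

Base: cat_id=3 (Music) at depth 0.
Iteration 1: rows with parent in {3} -> Horror (id 5, depth 1), Mystery (id 7, depth 1), Movies (id 12, depth 1).
Iteration 2: rows with parent in {5,7,12} -> History (id 8, depth 2), NonFiction (id 9, depth 2), Video (id 10, depth 2), Board (id 13, depth 2).
Iteration 3: depth < 2 fails for all current rows; recursion stops.

Board, History, Horror, Movies, Music, Mystery, NonFiction, Video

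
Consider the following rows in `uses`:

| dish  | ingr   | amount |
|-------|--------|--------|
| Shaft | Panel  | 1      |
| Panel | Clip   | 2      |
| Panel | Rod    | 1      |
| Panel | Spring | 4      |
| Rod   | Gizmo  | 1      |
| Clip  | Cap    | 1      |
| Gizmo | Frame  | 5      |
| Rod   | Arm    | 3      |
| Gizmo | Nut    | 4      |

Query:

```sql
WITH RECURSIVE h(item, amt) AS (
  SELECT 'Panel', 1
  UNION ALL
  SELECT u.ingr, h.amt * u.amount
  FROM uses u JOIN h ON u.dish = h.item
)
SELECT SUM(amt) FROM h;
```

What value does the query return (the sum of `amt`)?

Base: (Panel, amt=1).
Iteration 1: components of {Panel} -> Clip = 1*2 = 2, Rod = 1*1 = 1, Spring = 1*4 = 4.
Iteration 2: components of {Clip,Rod,Spring} -> Arm = 1*3 = 3, Cap = 2*1 = 2, Gizmo = 1*1 = 1.
Iteration 3: components of {Arm,Cap,Gizmo} -> Frame = 1*5 = 5, Nut = 1*4 = 4.
Iteration 4: no further components; recursion stops.
SUM(amt) = 1 + 2 + 1 + 4 + 2 + 1 + 3 + 5 + 4 = 23.

23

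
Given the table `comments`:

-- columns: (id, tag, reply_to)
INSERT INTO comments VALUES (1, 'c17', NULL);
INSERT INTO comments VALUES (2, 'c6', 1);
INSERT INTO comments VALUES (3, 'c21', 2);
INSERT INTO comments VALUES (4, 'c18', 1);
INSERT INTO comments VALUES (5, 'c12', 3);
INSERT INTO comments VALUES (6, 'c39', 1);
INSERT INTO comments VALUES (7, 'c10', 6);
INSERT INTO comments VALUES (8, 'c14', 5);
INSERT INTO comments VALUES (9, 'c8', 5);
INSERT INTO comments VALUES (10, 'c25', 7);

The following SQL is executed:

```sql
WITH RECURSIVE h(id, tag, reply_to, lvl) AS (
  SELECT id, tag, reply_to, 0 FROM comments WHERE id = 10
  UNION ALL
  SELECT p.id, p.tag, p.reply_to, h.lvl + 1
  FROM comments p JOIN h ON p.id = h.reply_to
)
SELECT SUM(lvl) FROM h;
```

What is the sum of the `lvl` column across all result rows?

Base: id=10 (c25), reply_to=7, lvl 0.
Iteration 1: join on id=7 -> c10 (id 7, reply_to=6, lvl 1).
Iteration 2: join on id=6 -> c39 (id 6, reply_to=1, lvl 2).
Iteration 3: join on id=1 -> c17 (id 1, reply_to=NULL, lvl 3).
Iteration 4: reply_to is NULL; no match; recursion stops.
SUM(lvl) = 0 + 1 + 2 + 3 = 6.

6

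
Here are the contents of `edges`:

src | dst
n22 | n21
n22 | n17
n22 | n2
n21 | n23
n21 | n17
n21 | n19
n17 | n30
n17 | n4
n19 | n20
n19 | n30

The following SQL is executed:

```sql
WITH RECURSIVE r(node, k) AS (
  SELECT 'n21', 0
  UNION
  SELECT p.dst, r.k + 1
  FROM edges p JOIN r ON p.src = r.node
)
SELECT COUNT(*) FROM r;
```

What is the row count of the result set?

Base: (n21, k=0).
Iteration 1: edges from {n21} -> (n17, k=1), (n19, k=1), (n23, k=1).
Iteration 2: edges from {n17,n19,n23} -> (n20, k=2), (n30, k=2), (n4, k=2). [UNION drops 1 duplicate row(s)]
Iteration 3: no outgoing edges from {n20,n30,n4}; recursion stops.
Total rows emitted: 7.

7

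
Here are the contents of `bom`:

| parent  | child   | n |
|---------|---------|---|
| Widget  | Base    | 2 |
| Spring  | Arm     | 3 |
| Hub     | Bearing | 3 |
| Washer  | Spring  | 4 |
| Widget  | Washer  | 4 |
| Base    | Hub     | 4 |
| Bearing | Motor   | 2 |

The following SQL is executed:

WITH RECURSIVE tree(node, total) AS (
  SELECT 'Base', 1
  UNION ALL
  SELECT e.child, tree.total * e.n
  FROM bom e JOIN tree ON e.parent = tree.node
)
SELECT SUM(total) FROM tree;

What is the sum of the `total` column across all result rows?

Base: (Base, total=1).
Iteration 1: components of {Base} -> Hub = 1*4 = 4.
Iteration 2: components of {Hub} -> Bearing = 4*3 = 12.
Iteration 3: components of {Bearing} -> Motor = 12*2 = 24.
Iteration 4: no further components; recursion stops.
SUM(total) = 1 + 4 + 12 + 24 = 41.

41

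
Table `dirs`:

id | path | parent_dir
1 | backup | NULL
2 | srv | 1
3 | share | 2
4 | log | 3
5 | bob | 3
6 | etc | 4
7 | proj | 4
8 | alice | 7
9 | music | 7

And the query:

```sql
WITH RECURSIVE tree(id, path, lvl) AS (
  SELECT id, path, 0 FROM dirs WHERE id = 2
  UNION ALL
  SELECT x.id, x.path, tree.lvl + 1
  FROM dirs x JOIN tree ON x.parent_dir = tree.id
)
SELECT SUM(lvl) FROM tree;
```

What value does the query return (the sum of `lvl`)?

19

Base: id=2 (srv) at lvl 0.
Iteration 1: rows with parent_dir in {2} -> share (id 3, lvl 1).
Iteration 2: rows with parent_dir in {3} -> log (id 4, lvl 2), bob (id 5, lvl 2).
Iteration 3: rows with parent_dir in {4,5} -> etc (id 6, lvl 3), proj (id 7, lvl 3).
Iteration 4: rows with parent_dir in {6,7} -> alice (id 8, lvl 4), music (id 9, lvl 4).
Iteration 5: no rows with parent_dir in {8,9}; recursion stops.
SUM(lvl) = 0 + 1 + 2 + 2 + 3 + 3 + 4 + 4 = 19.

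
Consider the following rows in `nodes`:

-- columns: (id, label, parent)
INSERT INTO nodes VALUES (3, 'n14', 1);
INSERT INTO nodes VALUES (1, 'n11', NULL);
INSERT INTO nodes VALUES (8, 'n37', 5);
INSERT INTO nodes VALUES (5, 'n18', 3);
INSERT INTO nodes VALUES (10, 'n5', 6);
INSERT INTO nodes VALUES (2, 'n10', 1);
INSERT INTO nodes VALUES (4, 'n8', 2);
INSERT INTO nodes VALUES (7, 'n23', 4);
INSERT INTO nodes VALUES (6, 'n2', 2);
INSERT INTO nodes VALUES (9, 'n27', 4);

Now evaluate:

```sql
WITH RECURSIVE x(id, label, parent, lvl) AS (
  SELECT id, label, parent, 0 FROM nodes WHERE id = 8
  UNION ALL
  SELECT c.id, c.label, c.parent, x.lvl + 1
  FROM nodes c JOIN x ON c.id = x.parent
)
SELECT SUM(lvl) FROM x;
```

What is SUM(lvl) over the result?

Base: id=8 (n37), parent=5, lvl 0.
Iteration 1: join on id=5 -> n18 (id 5, parent=3, lvl 1).
Iteration 2: join on id=3 -> n14 (id 3, parent=1, lvl 2).
Iteration 3: join on id=1 -> n11 (id 1, parent=NULL, lvl 3).
Iteration 4: parent is NULL; no match; recursion stops.
SUM(lvl) = 0 + 1 + 2 + 3 = 6.

6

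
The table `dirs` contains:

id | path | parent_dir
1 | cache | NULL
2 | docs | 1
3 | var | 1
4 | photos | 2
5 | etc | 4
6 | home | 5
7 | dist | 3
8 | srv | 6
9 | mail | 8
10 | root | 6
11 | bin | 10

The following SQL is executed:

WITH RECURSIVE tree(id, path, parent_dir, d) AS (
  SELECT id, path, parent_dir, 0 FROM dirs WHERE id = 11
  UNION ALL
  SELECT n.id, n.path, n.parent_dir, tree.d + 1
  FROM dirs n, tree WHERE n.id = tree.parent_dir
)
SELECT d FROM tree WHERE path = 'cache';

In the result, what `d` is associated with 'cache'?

Base: id=11 (bin), parent_dir=10, d 0.
Iteration 1: join on id=10 -> root (id 10, parent_dir=6, d 1).
Iteration 2: join on id=6 -> home (id 6, parent_dir=5, d 2).
Iteration 3: join on id=5 -> etc (id 5, parent_dir=4, d 3).
Iteration 4: join on id=4 -> photos (id 4, parent_dir=2, d 4).
Iteration 5: join on id=2 -> docs (id 2, parent_dir=1, d 5).
Iteration 6: join on id=1 -> cache (id 1, parent_dir=NULL, d 6).
Iteration 7: parent_dir is NULL; no match; recursion stops.

6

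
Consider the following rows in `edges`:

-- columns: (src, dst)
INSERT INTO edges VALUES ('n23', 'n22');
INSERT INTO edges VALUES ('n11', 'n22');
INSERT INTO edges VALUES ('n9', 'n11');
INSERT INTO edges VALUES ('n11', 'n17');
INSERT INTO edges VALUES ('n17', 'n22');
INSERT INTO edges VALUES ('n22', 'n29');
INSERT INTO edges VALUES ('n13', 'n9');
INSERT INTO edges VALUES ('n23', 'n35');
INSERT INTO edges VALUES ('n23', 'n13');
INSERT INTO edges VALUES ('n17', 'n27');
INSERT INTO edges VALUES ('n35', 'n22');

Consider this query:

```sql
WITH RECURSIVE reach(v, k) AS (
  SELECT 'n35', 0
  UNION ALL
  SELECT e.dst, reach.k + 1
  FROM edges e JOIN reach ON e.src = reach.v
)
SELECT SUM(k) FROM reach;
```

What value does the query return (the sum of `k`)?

3

Base: (n35, k=0).
Iteration 1: edges from {n35} -> (n22, k=1).
Iteration 2: edges from {n22} -> (n29, k=2).
Iteration 3: no outgoing edges from {n29}; recursion stops.
SUM(k) = 0 + 1 + 2 = 3.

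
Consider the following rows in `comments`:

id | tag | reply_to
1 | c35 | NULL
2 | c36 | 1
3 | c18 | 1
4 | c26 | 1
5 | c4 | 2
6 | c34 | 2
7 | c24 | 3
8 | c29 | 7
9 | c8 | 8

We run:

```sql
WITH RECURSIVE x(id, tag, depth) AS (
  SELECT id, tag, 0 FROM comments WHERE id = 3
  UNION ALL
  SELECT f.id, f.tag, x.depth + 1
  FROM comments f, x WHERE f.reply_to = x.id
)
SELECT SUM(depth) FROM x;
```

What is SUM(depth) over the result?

Base: id=3 (c18) at depth 0.
Iteration 1: rows with reply_to in {3} -> c24 (id 7, depth 1).
Iteration 2: rows with reply_to in {7} -> c29 (id 8, depth 2).
Iteration 3: rows with reply_to in {8} -> c8 (id 9, depth 3).
Iteration 4: no rows with reply_to in {9}; recursion stops.
SUM(depth) = 0 + 1 + 2 + 3 = 6.

6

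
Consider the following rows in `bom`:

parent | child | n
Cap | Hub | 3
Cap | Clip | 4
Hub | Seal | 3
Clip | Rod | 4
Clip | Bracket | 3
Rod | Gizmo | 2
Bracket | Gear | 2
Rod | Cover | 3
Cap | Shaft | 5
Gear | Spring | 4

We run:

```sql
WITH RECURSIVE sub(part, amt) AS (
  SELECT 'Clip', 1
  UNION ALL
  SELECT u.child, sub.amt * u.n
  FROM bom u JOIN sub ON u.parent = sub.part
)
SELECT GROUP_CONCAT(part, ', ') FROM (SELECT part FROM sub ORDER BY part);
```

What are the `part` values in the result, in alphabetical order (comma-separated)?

Base: (Clip, amt=1).
Iteration 1: components of {Clip} -> Bracket = 1*3 = 3, Rod = 1*4 = 4.
Iteration 2: components of {Bracket,Rod} -> Cover = 4*3 = 12, Gear = 3*2 = 6, Gizmo = 4*2 = 8.
Iteration 3: components of {Cover,Gear,Gizmo} -> Spring = 6*4 = 24.
Iteration 4: no further components; recursion stops.

Bracket, Clip, Cover, Gear, Gizmo, Rod, Spring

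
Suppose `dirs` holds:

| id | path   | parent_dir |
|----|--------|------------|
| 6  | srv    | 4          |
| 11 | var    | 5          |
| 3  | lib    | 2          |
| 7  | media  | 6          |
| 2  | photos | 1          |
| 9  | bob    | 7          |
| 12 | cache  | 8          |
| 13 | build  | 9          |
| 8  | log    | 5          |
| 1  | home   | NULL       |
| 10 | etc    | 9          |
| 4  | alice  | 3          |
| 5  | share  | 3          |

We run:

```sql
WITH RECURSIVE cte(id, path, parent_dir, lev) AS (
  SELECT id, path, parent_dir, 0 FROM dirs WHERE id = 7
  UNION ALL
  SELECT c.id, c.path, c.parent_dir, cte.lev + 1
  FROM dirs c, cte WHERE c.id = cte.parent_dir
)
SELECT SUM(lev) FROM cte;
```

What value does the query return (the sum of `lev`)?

Base: id=7 (media), parent_dir=6, lev 0.
Iteration 1: join on id=6 -> srv (id 6, parent_dir=4, lev 1).
Iteration 2: join on id=4 -> alice (id 4, parent_dir=3, lev 2).
Iteration 3: join on id=3 -> lib (id 3, parent_dir=2, lev 3).
Iteration 4: join on id=2 -> photos (id 2, parent_dir=1, lev 4).
Iteration 5: join on id=1 -> home (id 1, parent_dir=NULL, lev 5).
Iteration 6: parent_dir is NULL; no match; recursion stops.
SUM(lev) = 0 + 1 + 2 + 3 + 4 + 5 = 15.

15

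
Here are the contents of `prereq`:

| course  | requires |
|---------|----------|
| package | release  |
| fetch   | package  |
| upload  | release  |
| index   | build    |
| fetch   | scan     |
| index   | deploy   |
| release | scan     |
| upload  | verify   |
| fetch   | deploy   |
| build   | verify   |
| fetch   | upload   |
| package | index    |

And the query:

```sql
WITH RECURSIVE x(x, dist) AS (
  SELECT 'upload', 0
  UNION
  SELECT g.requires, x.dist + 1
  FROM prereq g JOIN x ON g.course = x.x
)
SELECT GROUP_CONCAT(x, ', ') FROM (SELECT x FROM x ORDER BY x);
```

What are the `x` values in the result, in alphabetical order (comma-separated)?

Base: (upload, dist=0).
Iteration 1: edges from {upload} -> (release, dist=1), (verify, dist=1).
Iteration 2: edges from {release,verify} -> (scan, dist=2).
Iteration 3: no outgoing edges from {scan}; recursion stops.

release, scan, upload, verify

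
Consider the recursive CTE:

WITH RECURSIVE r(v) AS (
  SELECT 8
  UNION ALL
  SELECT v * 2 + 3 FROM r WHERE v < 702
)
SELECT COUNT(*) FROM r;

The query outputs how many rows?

8

Base: v=8.
Iteration 1: 8 < 702 holds -> v = 8 * 2 + 3 = 19.
Iteration 2: 19 < 702 holds -> v = 19 * 2 + 3 = 41.
Iteration 3: 41 < 702 holds -> v = 41 * 2 + 3 = 85.
Iteration 4: 85 < 702 holds -> v = 85 * 2 + 3 = 173.
Iteration 5: 173 < 702 holds -> v = 173 * 2 + 3 = 349.
Iteration 6: 349 < 702 holds -> v = 349 * 2 + 3 = 701.
Iteration 7: 701 < 702 holds -> v = 701 * 2 + 3 = 1405.
Iteration 8: 1405 < 702 fails; recursion stops.
Total rows emitted: 8.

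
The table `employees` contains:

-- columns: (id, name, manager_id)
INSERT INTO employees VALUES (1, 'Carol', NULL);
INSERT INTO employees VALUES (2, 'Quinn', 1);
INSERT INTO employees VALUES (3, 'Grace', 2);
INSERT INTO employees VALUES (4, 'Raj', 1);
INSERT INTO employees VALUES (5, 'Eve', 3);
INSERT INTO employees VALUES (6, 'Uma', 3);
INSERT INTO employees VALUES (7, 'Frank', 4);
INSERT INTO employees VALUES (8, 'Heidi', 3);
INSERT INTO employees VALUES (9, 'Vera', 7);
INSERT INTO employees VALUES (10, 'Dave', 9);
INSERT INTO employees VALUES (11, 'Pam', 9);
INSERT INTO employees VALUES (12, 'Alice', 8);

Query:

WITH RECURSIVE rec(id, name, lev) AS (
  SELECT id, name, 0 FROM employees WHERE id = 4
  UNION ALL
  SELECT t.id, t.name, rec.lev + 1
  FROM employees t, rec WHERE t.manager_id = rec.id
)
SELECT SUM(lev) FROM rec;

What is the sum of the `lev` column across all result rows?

9

Base: id=4 (Raj) at lev 0.
Iteration 1: rows with manager_id in {4} -> Frank (id 7, lev 1).
Iteration 2: rows with manager_id in {7} -> Vera (id 9, lev 2).
Iteration 3: rows with manager_id in {9} -> Dave (id 10, lev 3), Pam (id 11, lev 3).
Iteration 4: no rows with manager_id in {10,11}; recursion stops.
SUM(lev) = 0 + 1 + 2 + 3 + 3 = 9.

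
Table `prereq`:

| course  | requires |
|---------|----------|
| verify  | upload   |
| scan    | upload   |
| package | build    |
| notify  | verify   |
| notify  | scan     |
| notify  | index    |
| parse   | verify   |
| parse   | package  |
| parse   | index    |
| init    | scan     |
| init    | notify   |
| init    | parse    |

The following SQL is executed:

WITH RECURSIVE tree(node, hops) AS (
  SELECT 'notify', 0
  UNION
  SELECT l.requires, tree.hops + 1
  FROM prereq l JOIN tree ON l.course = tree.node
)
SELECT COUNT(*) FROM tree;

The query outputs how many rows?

5

Base: (notify, hops=0).
Iteration 1: edges from {notify} -> (index, hops=1), (scan, hops=1), (verify, hops=1).
Iteration 2: edges from {index,scan,verify} -> (upload, hops=2). [UNION drops 1 duplicate row(s)]
Iteration 3: no outgoing edges from {upload}; recursion stops.
Total rows emitted: 5.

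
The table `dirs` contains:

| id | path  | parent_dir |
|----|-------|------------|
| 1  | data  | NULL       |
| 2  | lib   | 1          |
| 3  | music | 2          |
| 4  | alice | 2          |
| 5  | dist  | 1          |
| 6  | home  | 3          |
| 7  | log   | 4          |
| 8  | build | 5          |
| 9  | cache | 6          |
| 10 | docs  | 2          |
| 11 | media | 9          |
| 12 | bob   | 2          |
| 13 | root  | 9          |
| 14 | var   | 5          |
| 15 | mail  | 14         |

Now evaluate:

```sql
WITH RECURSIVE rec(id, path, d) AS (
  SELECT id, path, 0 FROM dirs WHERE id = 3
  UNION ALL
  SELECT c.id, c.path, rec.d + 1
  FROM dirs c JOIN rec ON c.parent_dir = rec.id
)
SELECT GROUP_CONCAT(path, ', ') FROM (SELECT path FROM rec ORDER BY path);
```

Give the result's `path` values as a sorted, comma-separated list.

Base: id=3 (music) at d 0.
Iteration 1: rows with parent_dir in {3} -> home (id 6, d 1).
Iteration 2: rows with parent_dir in {6} -> cache (id 9, d 2).
Iteration 3: rows with parent_dir in {9} -> media (id 11, d 3), root (id 13, d 3).
Iteration 4: no rows with parent_dir in {11,13}; recursion stops.

cache, home, media, music, root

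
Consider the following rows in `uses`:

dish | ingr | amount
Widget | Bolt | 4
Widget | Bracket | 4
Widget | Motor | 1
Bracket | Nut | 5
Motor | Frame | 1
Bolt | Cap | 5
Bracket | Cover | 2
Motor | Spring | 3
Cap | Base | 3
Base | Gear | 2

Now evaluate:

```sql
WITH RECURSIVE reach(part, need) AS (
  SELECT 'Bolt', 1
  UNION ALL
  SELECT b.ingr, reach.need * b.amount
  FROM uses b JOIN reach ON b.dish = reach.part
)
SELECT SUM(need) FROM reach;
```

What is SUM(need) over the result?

51

Base: (Bolt, need=1).
Iteration 1: components of {Bolt} -> Cap = 1*5 = 5.
Iteration 2: components of {Cap} -> Base = 5*3 = 15.
Iteration 3: components of {Base} -> Gear = 15*2 = 30.
Iteration 4: no further components; recursion stops.
SUM(need) = 1 + 5 + 15 + 30 = 51.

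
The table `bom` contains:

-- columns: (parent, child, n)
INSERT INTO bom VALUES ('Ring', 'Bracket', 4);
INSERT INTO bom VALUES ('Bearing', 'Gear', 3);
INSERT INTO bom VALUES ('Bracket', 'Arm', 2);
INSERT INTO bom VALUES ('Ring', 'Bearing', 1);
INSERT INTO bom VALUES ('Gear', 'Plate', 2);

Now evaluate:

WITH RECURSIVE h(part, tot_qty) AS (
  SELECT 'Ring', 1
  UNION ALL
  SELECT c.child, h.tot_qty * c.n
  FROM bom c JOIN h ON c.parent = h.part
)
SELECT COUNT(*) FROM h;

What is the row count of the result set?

Base: (Ring, tot_qty=1).
Iteration 1: components of {Ring} -> Bearing = 1*1 = 1, Bracket = 1*4 = 4.
Iteration 2: components of {Bearing,Bracket} -> Arm = 4*2 = 8, Gear = 1*3 = 3.
Iteration 3: components of {Arm,Gear} -> Plate = 3*2 = 6.
Iteration 4: no further components; recursion stops.
Total rows emitted: 6.

6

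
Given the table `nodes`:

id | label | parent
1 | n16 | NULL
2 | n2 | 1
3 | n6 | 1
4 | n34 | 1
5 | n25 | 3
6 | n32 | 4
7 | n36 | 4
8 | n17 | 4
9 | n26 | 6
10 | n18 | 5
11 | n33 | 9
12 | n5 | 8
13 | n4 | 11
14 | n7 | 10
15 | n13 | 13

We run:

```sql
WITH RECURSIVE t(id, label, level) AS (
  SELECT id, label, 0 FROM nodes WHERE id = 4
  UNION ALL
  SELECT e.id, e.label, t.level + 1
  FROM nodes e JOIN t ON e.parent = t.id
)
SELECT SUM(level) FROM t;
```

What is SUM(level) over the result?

19

Base: id=4 (n34) at level 0.
Iteration 1: rows with parent in {4} -> n32 (id 6, level 1), n36 (id 7, level 1), n17 (id 8, level 1).
Iteration 2: rows with parent in {6,7,8} -> n26 (id 9, level 2), n5 (id 12, level 2).
Iteration 3: rows with parent in {9,12} -> n33 (id 11, level 3).
Iteration 4: rows with parent in {11} -> n4 (id 13, level 4).
Iteration 5: rows with parent in {13} -> n13 (id 15, level 5).
Iteration 6: no rows with parent in {15}; recursion stops.
SUM(level) = 0 + 1 + 1 + 1 + 2 + 2 + 3 + 4 + 5 = 19.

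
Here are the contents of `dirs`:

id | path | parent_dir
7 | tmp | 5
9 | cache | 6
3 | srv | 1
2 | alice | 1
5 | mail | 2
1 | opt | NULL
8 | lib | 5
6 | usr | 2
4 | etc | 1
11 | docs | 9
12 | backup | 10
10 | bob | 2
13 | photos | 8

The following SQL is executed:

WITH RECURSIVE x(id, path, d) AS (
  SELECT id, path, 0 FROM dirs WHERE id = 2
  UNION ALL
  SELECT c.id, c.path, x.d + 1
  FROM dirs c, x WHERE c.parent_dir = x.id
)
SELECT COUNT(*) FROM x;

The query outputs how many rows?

Base: id=2 (alice) at d 0.
Iteration 1: rows with parent_dir in {2} -> mail (id 5, d 1), usr (id 6, d 1), bob (id 10, d 1).
Iteration 2: rows with parent_dir in {5,6,10} -> tmp (id 7, d 2), lib (id 8, d 2), cache (id 9, d 2), backup (id 12, d 2).
Iteration 3: rows with parent_dir in {7,8,9,12} -> docs (id 11, d 3), photos (id 13, d 3).
Iteration 4: no rows with parent_dir in {11,13}; recursion stops.
Total rows emitted: 10.

10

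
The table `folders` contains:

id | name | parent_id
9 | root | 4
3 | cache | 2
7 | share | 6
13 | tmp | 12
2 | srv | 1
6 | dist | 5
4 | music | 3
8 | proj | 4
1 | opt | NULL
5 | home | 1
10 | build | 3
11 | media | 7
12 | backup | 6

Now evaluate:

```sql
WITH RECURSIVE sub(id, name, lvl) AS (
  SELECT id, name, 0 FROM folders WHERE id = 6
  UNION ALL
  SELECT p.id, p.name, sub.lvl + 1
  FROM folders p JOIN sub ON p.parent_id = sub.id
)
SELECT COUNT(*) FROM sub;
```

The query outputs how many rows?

5

Base: id=6 (dist) at lvl 0.
Iteration 1: rows with parent_id in {6} -> share (id 7, lvl 1), backup (id 12, lvl 1).
Iteration 2: rows with parent_id in {7,12} -> media (id 11, lvl 2), tmp (id 13, lvl 2).
Iteration 3: no rows with parent_id in {11,13}; recursion stops.
Total rows emitted: 5.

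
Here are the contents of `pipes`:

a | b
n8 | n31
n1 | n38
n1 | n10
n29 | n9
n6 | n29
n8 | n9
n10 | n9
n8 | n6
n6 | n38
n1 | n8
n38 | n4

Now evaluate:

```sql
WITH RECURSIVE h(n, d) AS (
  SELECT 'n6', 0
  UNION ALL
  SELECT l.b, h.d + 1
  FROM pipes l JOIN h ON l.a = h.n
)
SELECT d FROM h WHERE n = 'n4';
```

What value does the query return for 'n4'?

Base: (n6, d=0).
Iteration 1: edges from {n6} -> (n29, d=1), (n38, d=1).
Iteration 2: edges from {n29,n38} -> (n4, d=2), (n9, d=2).
Iteration 3: no outgoing edges from {n4,n9}; recursion stops.

2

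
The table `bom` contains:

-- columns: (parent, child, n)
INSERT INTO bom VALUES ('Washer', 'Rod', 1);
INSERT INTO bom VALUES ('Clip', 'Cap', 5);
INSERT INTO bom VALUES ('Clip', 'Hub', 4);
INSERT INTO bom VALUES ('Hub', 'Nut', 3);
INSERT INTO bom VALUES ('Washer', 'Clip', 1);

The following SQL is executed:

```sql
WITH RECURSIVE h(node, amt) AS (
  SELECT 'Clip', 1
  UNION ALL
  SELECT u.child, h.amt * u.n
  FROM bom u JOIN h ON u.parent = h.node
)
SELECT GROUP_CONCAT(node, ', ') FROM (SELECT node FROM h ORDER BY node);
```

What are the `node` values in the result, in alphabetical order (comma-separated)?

Base: (Clip, amt=1).
Iteration 1: components of {Clip} -> Cap = 1*5 = 5, Hub = 1*4 = 4.
Iteration 2: components of {Cap,Hub} -> Nut = 4*3 = 12.
Iteration 3: no further components; recursion stops.

Cap, Clip, Hub, Nut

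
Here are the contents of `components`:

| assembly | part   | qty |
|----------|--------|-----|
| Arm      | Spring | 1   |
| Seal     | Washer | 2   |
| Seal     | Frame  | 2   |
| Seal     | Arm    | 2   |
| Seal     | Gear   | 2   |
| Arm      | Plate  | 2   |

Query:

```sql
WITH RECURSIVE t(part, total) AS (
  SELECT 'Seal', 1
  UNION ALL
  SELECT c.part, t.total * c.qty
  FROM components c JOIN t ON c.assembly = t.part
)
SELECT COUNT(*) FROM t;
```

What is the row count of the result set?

Base: (Seal, total=1).
Iteration 1: components of {Seal} -> Arm = 1*2 = 2, Frame = 1*2 = 2, Gear = 1*2 = 2, Washer = 1*2 = 2.
Iteration 2: components of {Arm,Frame,Gear,Washer} -> Plate = 2*2 = 4, Spring = 2*1 = 2.
Iteration 3: no further components; recursion stops.
Total rows emitted: 7.

7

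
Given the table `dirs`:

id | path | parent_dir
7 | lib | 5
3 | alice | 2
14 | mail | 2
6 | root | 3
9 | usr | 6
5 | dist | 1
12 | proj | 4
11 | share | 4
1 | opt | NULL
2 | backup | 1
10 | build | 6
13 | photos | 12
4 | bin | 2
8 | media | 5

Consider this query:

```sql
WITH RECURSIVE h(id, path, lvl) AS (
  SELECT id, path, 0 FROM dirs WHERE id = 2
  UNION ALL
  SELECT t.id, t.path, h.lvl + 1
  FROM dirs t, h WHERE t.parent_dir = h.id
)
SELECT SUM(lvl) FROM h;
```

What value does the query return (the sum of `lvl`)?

Base: id=2 (backup) at lvl 0.
Iteration 1: rows with parent_dir in {2} -> alice (id 3, lvl 1), bin (id 4, lvl 1), mail (id 14, lvl 1).
Iteration 2: rows with parent_dir in {3,4,14} -> root (id 6, lvl 2), share (id 11, lvl 2), proj (id 12, lvl 2).
Iteration 3: rows with parent_dir in {6,11,12} -> usr (id 9, lvl 3), build (id 10, lvl 3), photos (id 13, lvl 3).
Iteration 4: no rows with parent_dir in {9,10,13}; recursion stops.
SUM(lvl) = 0 + 1 + 1 + 1 + 2 + 2 + 2 + 3 + 3 + 3 = 18.

18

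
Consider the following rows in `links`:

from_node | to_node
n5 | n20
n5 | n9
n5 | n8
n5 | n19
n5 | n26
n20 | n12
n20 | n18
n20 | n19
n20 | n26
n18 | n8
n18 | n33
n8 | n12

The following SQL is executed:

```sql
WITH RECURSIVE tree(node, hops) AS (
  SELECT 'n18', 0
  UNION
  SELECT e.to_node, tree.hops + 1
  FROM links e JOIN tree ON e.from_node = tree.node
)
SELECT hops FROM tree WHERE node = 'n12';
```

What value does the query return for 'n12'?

Base: (n18, hops=0).
Iteration 1: edges from {n18} -> (n33, hops=1), (n8, hops=1).
Iteration 2: edges from {n33,n8} -> (n12, hops=2).
Iteration 3: no outgoing edges from {n12}; recursion stops.

2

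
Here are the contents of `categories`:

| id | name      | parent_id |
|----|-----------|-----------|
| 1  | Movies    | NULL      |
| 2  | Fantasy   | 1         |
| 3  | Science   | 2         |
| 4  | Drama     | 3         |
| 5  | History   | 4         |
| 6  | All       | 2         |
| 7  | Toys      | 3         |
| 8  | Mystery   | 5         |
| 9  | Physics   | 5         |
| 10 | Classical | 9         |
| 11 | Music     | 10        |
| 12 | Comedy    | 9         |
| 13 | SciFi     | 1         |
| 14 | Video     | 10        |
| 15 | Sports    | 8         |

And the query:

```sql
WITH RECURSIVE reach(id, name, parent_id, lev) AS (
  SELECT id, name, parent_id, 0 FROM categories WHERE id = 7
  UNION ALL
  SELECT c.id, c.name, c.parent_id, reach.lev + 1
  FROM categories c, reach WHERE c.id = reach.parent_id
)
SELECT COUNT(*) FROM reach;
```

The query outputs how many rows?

Base: id=7 (Toys), parent_id=3, lev 0.
Iteration 1: join on id=3 -> Science (id 3, parent_id=2, lev 1).
Iteration 2: join on id=2 -> Fantasy (id 2, parent_id=1, lev 2).
Iteration 3: join on id=1 -> Movies (id 1, parent_id=NULL, lev 3).
Iteration 4: parent_id is NULL; no match; recursion stops.
Total rows emitted: 4.

4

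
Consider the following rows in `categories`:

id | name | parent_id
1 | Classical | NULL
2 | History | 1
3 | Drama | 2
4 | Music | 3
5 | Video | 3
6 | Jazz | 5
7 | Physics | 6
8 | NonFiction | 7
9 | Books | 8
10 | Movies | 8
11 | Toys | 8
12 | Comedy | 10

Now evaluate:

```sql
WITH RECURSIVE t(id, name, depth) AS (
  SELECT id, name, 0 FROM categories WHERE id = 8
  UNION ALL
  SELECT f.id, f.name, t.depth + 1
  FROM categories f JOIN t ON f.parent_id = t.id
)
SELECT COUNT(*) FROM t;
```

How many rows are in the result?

5

Base: id=8 (NonFiction) at depth 0.
Iteration 1: rows with parent_id in {8} -> Books (id 9, depth 1), Movies (id 10, depth 1), Toys (id 11, depth 1).
Iteration 2: rows with parent_id in {9,10,11} -> Comedy (id 12, depth 2).
Iteration 3: no rows with parent_id in {12}; recursion stops.
Total rows emitted: 5.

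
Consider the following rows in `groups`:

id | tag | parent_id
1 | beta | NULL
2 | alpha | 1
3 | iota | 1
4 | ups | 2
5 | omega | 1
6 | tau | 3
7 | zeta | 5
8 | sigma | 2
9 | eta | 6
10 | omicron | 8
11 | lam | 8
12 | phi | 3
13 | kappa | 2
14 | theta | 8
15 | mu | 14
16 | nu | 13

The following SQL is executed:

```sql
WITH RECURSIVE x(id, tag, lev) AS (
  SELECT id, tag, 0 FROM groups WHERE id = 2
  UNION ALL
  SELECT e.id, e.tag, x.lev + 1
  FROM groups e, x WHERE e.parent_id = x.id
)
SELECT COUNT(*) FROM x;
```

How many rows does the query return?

Base: id=2 (alpha) at lev 0.
Iteration 1: rows with parent_id in {2} -> ups (id 4, lev 1), sigma (id 8, lev 1), kappa (id 13, lev 1).
Iteration 2: rows with parent_id in {4,8,13} -> omicron (id 10, lev 2), lam (id 11, lev 2), theta (id 14, lev 2), nu (id 16, lev 2).
Iteration 3: rows with parent_id in {10,11,14,16} -> mu (id 15, lev 3).
Iteration 4: no rows with parent_id in {15}; recursion stops.
Total rows emitted: 9.

9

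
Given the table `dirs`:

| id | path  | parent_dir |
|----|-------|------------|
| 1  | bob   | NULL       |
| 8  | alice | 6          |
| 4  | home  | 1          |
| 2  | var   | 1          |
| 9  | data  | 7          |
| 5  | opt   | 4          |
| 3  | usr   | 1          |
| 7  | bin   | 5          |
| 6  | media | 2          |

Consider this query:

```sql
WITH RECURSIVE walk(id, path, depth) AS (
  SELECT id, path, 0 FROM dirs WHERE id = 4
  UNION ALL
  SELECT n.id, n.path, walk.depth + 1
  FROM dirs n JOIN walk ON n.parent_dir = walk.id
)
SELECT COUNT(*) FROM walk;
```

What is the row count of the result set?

4

Base: id=4 (home) at depth 0.
Iteration 1: rows with parent_dir in {4} -> opt (id 5, depth 1).
Iteration 2: rows with parent_dir in {5} -> bin (id 7, depth 2).
Iteration 3: rows with parent_dir in {7} -> data (id 9, depth 3).
Iteration 4: no rows with parent_dir in {9}; recursion stops.
Total rows emitted: 4.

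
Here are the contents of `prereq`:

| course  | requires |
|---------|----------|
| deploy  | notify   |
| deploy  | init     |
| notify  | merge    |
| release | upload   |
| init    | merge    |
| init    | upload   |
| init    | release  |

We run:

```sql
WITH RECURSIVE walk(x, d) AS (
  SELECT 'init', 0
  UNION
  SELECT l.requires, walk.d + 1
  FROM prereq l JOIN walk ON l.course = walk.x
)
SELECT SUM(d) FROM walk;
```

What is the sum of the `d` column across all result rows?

5

Base: (init, d=0).
Iteration 1: edges from {init} -> (merge, d=1), (release, d=1), (upload, d=1).
Iteration 2: edges from {merge,release,upload} -> (upload, d=2).
Iteration 3: no outgoing edges from {upload}; recursion stops.
SUM(d) = 0 + 1 + 1 + 1 + 2 = 5.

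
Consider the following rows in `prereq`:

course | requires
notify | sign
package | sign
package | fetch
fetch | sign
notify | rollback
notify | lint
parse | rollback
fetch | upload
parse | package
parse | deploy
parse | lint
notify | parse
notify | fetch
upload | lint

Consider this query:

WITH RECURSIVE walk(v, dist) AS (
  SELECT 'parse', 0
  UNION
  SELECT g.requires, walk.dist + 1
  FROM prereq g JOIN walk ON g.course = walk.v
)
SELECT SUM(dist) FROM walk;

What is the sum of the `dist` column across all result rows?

Base: (parse, dist=0).
Iteration 1: edges from {parse} -> (deploy, dist=1), (lint, dist=1), (package, dist=1), (rollback, dist=1).
Iteration 2: edges from {deploy,lint,package,rollback} -> (fetch, dist=2), (sign, dist=2).
Iteration 3: edges from {fetch,sign} -> (sign, dist=3), (upload, dist=3).
Iteration 4: edges from {sign,upload} -> (lint, dist=4).
Iteration 5: no outgoing edges from {lint}; recursion stops.
SUM(dist) = 0 + 1 + 1 + 1 + 1 + 2 + 2 + 3 + 3 + 4 = 18.

18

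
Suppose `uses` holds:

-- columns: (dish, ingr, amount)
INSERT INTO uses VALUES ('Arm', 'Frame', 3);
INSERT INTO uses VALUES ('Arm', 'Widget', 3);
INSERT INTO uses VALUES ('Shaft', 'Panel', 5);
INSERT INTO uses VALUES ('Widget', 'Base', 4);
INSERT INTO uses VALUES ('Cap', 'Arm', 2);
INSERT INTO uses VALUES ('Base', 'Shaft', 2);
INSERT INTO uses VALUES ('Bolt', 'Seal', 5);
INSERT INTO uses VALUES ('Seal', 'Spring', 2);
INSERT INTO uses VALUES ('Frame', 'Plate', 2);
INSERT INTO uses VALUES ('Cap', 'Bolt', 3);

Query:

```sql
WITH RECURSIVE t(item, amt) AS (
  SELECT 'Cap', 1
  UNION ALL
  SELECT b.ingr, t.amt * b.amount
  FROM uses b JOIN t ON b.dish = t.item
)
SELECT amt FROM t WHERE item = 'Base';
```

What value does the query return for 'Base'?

Base: (Cap, amt=1).
Iteration 1: components of {Cap} -> Arm = 1*2 = 2, Bolt = 1*3 = 3.
Iteration 2: components of {Arm,Bolt} -> Frame = 2*3 = 6, Seal = 3*5 = 15, Widget = 2*3 = 6.
Iteration 3: components of {Frame,Seal,Widget} -> Base = 6*4 = 24, Plate = 6*2 = 12, Spring = 15*2 = 30.
Iteration 4: components of {Base,Plate,Spring} -> Shaft = 24*2 = 48.
Iteration 5: components of {Shaft} -> Panel = 48*5 = 240.
Iteration 6: no further components; recursion stops.

24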